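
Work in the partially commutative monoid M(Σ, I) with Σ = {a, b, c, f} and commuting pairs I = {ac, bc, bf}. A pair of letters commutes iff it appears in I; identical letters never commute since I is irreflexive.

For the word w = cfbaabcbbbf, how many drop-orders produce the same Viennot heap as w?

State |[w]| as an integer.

80

drop 0:c onto floor
drop 1:f onto {0:c}
drop 2:b onto floor
drop 3:a onto {1:f, 2:b}
drop 4:a onto {3:a}
drop 5:b onto {4:a}
drop 6:c onto {1:f}
drop 7:b onto {5:b}
drop 8:b onto {7:b}
drop 9:b onto {8:b}
drop 10:f onto {4:a, 6:c}
ground layer = {0:c, 2:b}
drop-orders for the pieces not yet dropped (sum over which currently-grounded one goes next):
  1 to go: {9} 1  {10} 1
  2 to go: {6,10} 1  {8,9} 1  {9,10} 2
  3 to go: {6,9,10} 3  {7,8,9} 1  {8,9,10} 3
  4 to go: {5,7,8,9} 1  {6,8,9,10} 6  {7,8,9,10} 4
  5 to go: {5,7,8,9,10} 5  {6,7,8,9,10} 10
  6 to go: {4,5,7,8,9,10} 5  {5,6,7,8,9,10} 15
  7 to go: {3,4,5,7,8,9,10} 5  {4,5,6,7,8,9,10} 20
  8 to go: {2,3,4,5,7,8,9,10} 5  {3,4,5,6,7,8,9,10} 25
  9 to go: {1,3,4,5,6,7,8,9,10} 25  {2,3,4,5,6,7,8,9,10} 30
  if 0:c drops first: 55 orders
  if 2:b drops first: 25 orders
heap linearizations: 80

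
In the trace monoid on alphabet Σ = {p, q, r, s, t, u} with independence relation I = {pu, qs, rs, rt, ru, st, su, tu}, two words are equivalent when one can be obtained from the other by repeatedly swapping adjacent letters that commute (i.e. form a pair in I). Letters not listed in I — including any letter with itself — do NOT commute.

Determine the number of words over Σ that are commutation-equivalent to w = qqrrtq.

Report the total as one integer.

piece 0:q — minimal
piece 1:q rests on {0:q}
piece 2:r rests on {1:q}
piece 3:r rests on {2:r}
piece 4:t rests on {1:q}
piece 5:q rests on {3:r, 4:t}
minimal pieces: {0:q}
ways to finish when only these pieces remain (= sum over removing one remaining piece with nothing left below it):
  1 left: {5}→1
  2 left: {3,5}→1  {4,5}→1
  3 left: {2,3,5}→1  {3,4,5}→2
  4 left: {2,3,4,5}→3
  placing 0:q first → 3 extensions

3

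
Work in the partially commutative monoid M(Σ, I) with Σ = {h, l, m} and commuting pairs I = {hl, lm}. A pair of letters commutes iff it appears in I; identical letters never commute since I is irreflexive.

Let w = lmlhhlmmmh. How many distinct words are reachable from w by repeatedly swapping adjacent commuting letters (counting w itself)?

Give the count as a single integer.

drop 0:l onto floor
drop 1:m onto floor
drop 2:l onto {0:l}
drop 3:h onto {1:m}
drop 4:h onto {3:h}
drop 5:l onto {2:l}
drop 6:m onto {4:h}
drop 7:m onto {6:m}
drop 8:m onto {7:m}
drop 9:h onto {8:m}
ground layer = {0:l, 1:m}
drop-orders for the pieces not yet dropped (sum over which currently-grounded one goes next):
  1 to go: {5} 1  {9} 1
  2 to go: {2,5} 1  {5,9} 2  {8,9} 1
  3 to go: {0,2,5} 1  {2,5,9} 3  {5,8,9} 3  {7,8,9} 1
  4 to go: {0,2,5,9} 4  {2,5,8,9} 6  {5,7,8,9} 4  {6,7,8,9} 1
  5 to go: {0,2,5,8,9} 10  {2,5,7,8,9} 10  {4,6,7,8,9} 1  {5,6,7,8,9} 5
  6 to go: {0,2,5,7,8,9} 20  {2,5,6,7,8,9} 15  {3,4,6,7,8,9} 1  {4,5,6,7,8,9} 6
  7 to go: {0,2,5,6,7,8,9} 35  {1,3,4,6,7,8,9} 1  {2,4,5,6,7,8,9} 21  {3,4,5,6,7,8,9} 7
  8 to go: {0,2,4,5,6,7,8,9} 56  {1,3,4,5,6,7,8,9} 8  {2,3,4,5,6,7,8,9} 28
  if 0:l drops first: 36 orders
  if 1:m drops first: 84 orders
heap linearizations: 120

120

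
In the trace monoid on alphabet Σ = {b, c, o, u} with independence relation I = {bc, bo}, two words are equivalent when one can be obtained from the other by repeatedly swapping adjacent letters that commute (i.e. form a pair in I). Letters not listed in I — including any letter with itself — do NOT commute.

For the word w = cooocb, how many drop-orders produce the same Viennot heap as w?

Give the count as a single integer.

6

drop 0:c onto floor
drop 1:o onto {0:c}
drop 2:o onto {1:o}
drop 3:o onto {2:o}
drop 4:c onto {3:o}
drop 5:b onto floor
ground layer = {0:c, 5:b}
drop-orders for the pieces not yet dropped (sum over which currently-grounded one goes next):
  1 to go: {4} 1  {5} 1
  2 to go: {3,4} 1  {4,5} 2
  3 to go: {2,3,4} 1  {3,4,5} 3
  4 to go: {1,2,3,4} 1  {2,3,4,5} 4
  if 0:c drops first: 5 orders
  if 5:b drops first: 1 orders
heap linearizations: 6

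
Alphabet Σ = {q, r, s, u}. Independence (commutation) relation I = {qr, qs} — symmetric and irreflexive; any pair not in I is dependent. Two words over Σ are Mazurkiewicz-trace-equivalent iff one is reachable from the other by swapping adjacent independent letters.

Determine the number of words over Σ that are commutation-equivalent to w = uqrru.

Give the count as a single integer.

#0=u has no predecessor
#1=q depends on [0:u]
#2=r depends on [0:u]
#3=r depends on [2:r]
#4=u depends on [1:q, 3:r]
sources: [0:u]
N(rest) = Σ N(rest − s) over sources s of rest; N(one piece) = 1:
  size 1 → [4]=1
  size 2 → [1,4]=1  [3,4]=1
  size 3 → [1,3,4]=2  [2,3,4]=1
  first=0(u) contributes 3

3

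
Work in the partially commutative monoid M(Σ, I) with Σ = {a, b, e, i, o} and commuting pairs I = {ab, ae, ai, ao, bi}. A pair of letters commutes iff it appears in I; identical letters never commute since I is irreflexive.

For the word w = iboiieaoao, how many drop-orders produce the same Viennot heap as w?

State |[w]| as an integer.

90

piece 0:i — minimal
piece 1:b — minimal
piece 2:o rests on {0:i, 1:b}
piece 3:i rests on {2:o}
piece 4:i rests on {3:i}
piece 5:e rests on {4:i}
piece 6:a — minimal
piece 7:o rests on {5:e}
piece 8:a rests on {6:a}
piece 9:o rests on {7:o}
minimal pieces: {0:i, 1:b, 6:a}
ways to finish when only these pieces remain (= sum over removing one remaining piece with nothing left below it):
  1 left: {8}→1  {9}→1
  2 left: {6,8}→1  {7,9}→1  {8,9}→2
  3 left: {5,7,9}→1  {6,8,9}→3  {7,8,9}→3
  4 left: {4,5,7,9}→1  {5,7,8,9}→4  {6,7,8,9}→6
  5 left: {3,4,5,7,9}→1  {4,5,7,8,9}→5  {5,6,7,8,9}→10
  6 left: {2,3,4,5,7,9}→1  {3,4,5,7,8,9}→6  {4,5,6,7,8,9}→15
  7 left: {0,2,3,4,5,7,9}→1  {1,2,3,4,5,7,9}→1  {2,3,4,5,7,8,9}→7  {3,4,5,6,7,8,9}→21
  8 left: {0,1,2,3,4,5,7,9}→2  {0,2,3,4,5,7,8,9}→8  {1,2,3,4,5,7,8,9}→8  {2,3,4,5,6,7,8,9}→28
  placing 0:i first → 36 extensions
  placing 1:b first → 36 extensions
  placing 6:a first → 18 extensions
total linear extensions = 90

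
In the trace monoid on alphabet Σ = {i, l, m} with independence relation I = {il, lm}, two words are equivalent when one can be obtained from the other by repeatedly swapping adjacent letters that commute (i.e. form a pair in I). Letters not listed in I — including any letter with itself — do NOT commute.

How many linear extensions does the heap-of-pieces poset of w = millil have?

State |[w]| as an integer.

20

0(m) covers ∅
1(i) covers 0:m
2(l) covers ∅
3(l) covers 2:l
4(i) covers 1:i
5(l) covers 3:l
floor of heap: 0:m, 2:l
completions by unplaced set U, small U first (add the entries for U minus each lowest piece of U):
  |U|=1: {4}:1  {5}:1
  |U|=2: {1,4}:1  {3,5}:1  {4,5}:2
  |U|=3: {0,1,4}:1  {1,4,5}:3  {2,3,5}:1  {3,4,5}:3
  |U|=4: {0,1,4,5}:4  {1,3,4,5}:6  {2,3,4,5}:4
  start at 0(m): 10
  start at 2(l): 10
sum over floor = 20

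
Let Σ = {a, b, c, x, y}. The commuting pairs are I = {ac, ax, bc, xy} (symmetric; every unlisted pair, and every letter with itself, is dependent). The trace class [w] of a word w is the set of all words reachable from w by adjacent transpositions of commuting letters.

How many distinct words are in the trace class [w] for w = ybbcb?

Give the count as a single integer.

drop 0:y onto floor
drop 1:b onto {0:y}
drop 2:b onto {1:b}
drop 3:c onto {0:y}
drop 4:b onto {2:b}
ground layer = {0:y}
drop-orders for the pieces not yet dropped (sum over which currently-grounded one goes next):
  1 to go: {3} 1  {4} 1
  2 to go: {2,4} 1  {3,4} 2
  3 to go: {1,2,4} 1  {2,3,4} 3
  if 0:y drops first: 4 orders

4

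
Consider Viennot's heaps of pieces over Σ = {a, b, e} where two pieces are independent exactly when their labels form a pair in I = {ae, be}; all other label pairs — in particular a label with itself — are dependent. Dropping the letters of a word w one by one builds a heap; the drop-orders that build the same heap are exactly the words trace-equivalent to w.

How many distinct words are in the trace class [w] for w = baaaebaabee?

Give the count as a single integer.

165

0(b) covers ∅
1(a) covers 0:b
2(a) covers 1:a
3(a) covers 2:a
4(e) covers ∅
5(b) covers 3:a
6(a) covers 5:b
7(a) covers 6:a
8(b) covers 7:a
9(e) covers 4:e
10(e) covers 9:e
floor of heap: 0:b, 4:e
completions by unplaced set U, small U first (add the entries for U minus each lowest piece of U):
  |U|=1: {8}:1  {10}:1
  |U|=2: {7,8}:1  {8,10}:2  {9,10}:1
  |U|=3: {4,9,10}:1  {6,7,8}:1  {7,8,10}:3  {8,9,10}:3
  |U|=4: {4,8,9,10}:4  {5,6,7,8}:1  {6,7,8,10}:4  {7,8,9,10}:6
  |U|=5: {3,5,6,7,8}:1  {4,7,8,9,10}:10  {5,6,7,8,10}:5  {6,7,8,9,10}:10
  |U|=6: {2,3,5,6,7,8}:1  {3,5,6,7,8,10}:6  {4,6,7,8,9,10}:20  {5,6,7,8,9,10}:15
  |U|=7: {1,2,3,5,6,7,8}:1  {2,3,5,6,7,8,10}:7  {3,5,6,7,8,9,10}:21  {4,5,6,7,8,9,10}:35
  |U|=8: {0,1,2,3,5,6,7,8}:1  {1,2,3,5,6,7,8,10}:8  {2,3,5,6,7,8,9,10}:28  {3,4,5,6,7,8,9,10}:56
  |U|=9: {0,1,2,3,5,6,7,8,10}:9  {1,2,3,5,6,7,8,9,10}:36  {2,3,4,5,6,7,8,9,10}:84
  start at 0(b): 120
  start at 4(e): 45
sum over floor = 165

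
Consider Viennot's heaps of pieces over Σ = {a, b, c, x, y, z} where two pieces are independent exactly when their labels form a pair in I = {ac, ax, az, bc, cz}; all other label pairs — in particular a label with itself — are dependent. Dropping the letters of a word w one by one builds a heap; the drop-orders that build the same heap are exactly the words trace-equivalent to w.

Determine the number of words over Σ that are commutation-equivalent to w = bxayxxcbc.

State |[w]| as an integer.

piece 0:b — minimal
piece 1:x rests on {0:b}
piece 2:a rests on {0:b}
piece 3:y rests on {1:x, 2:a}
piece 4:x rests on {3:y}
piece 5:x rests on {4:x}
piece 6:c rests on {5:x}
piece 7:b rests on {5:x}
piece 8:c rests on {6:c}
minimal pieces: {0:b}
ways to finish when only these pieces remain (= sum over removing one remaining piece with nothing left below it):
  1 left: {7}→1  {8}→1
  2 left: {6,8}→1  {7,8}→2
  3 left: {6,7,8}→3
  4 left: {5,6,7,8}→3
  5 left: {4,5,6,7,8}→3
  6 left: {3,4,5,6,7,8}→3
  7 left: {1,3,4,5,6,7,8}→3  {2,3,4,5,6,7,8}→3
  placing 0:b first → 6 extensions

6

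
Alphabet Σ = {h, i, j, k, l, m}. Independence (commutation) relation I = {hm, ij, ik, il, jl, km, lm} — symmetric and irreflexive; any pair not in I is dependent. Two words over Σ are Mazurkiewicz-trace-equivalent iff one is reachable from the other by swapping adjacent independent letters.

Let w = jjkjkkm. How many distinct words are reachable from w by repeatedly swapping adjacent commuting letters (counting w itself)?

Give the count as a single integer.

drop 0:j onto floor
drop 1:j onto {0:j}
drop 2:k onto {1:j}
drop 3:j onto {2:k}
drop 4:k onto {3:j}
drop 5:k onto {4:k}
drop 6:m onto {3:j}
ground layer = {0:j}
drop-orders for the pieces not yet dropped (sum over which currently-grounded one goes next):
  1 to go: {5} 1  {6} 1
  2 to go: {4,5} 1  {5,6} 2
  3 to go: {4,5,6} 3
  4 to go: {3,4,5,6} 3
  5 to go: {2,3,4,5,6} 3
  if 0:j drops first: 3 orders

3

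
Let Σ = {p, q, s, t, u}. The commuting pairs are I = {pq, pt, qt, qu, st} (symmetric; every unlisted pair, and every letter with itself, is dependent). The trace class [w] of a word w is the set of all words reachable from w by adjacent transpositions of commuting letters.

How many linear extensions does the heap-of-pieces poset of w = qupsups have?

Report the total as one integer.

0(q) covers ∅
1(u) covers ∅
2(p) covers 1:u
3(s) covers 0:q, 2:p
4(u) covers 3:s
5(p) covers 4:u
6(s) covers 5:p
floor of heap: 0:q, 1:u
completions by unplaced set U, small U first (add the entries for U minus each lowest piece of U):
  |U|=1: {6}:1
  |U|=2: {5,6}:1
  |U|=3: {4,5,6}:1
  |U|=4: {3,4,5,6}:1
  |U|=5: {0,3,4,5,6}:1  {2,3,4,5,6}:1
  start at 0(q): 1
  start at 1(u): 2
sum over floor = 3

3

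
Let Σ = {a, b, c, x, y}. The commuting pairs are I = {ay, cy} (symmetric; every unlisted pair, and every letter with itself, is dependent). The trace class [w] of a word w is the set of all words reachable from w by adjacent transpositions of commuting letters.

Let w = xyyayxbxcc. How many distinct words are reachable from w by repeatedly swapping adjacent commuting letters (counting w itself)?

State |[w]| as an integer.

4

#0=x has no predecessor
#1=y depends on [0:x]
#2=y depends on [1:y]
#3=a depends on [0:x]
#4=y depends on [2:y]
#5=x depends on [3:a, 4:y]
#6=b depends on [5:x]
#7=x depends on [6:b]
#8=c depends on [7:x]
#9=c depends on [8:c]
sources: [0:x]
N(rest) = Σ N(rest − s) over sources s of rest; N(one piece) = 1:
  size 1 → [9]=1
  size 2 → [8,9]=1
  size 3 → [7,8,9]=1
  size 4 → [6,7,8,9]=1
  size 5 → [5,6,7,8,9]=1
  size 6 → [3,5,6,7,8,9]=1  [4,5,6,7,8,9]=1
  size 7 → [2,4,5,6,7,8,9]=1  [3,4,5,6,7,8,9]=2
  size 8 → [1,2,4,5,6,7,8,9]=1  [2,3,4,5,6,7,8,9]=3
  first=0(x) contributes 4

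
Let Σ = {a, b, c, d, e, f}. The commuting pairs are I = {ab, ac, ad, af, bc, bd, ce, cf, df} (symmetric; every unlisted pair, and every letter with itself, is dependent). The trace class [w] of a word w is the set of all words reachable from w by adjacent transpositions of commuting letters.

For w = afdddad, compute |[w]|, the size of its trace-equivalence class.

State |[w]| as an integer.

#0=a has no predecessor
#1=f has no predecessor
#2=d has no predecessor
#3=d depends on [2:d]
#4=d depends on [3:d]
#5=a depends on [0:a]
#6=d depends on [4:d]
sources: [0:a, 1:f, 2:d]
N(rest) = Σ N(rest − s) over sources s of rest; N(one piece) = 1:
  size 1 → [1]=1  [5]=1  [6]=1
  size 2 → [0,5]=1  [1,5]=2  [1,6]=2  [4,6]=1  [5,6]=2
  size 3 → [0,1,5]=3  [0,5,6]=3  [1,4,6]=3  [1,5,6]=6  [3,4,6]=1  [4,5,6]=3
  size 4 → [0,1,5,6]=12  [0,4,5,6]=6  [1,3,4,6]=4  [1,4,5,6]=12  [2,3,4,6]=1  [3,4,5,6]=4
  size 5 → [0,1,4,5,6]=30  [0,3,4,5,6]=10  [1,2,3,4,6]=5  [1,3,4,5,6]=20  [2,3,4,5,6]=5
  first=0(a) contributes 30
  first=1(f) contributes 15
  first=2(d) contributes 60
|[w]| = 105

105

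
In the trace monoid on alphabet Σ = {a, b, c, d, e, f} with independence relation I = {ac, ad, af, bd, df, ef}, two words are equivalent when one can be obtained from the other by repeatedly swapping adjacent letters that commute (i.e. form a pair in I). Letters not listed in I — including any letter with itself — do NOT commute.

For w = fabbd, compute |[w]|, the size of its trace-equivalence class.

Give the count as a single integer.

10

piece 0:f — minimal
piece 1:a — minimal
piece 2:b rests on {0:f, 1:a}
piece 3:b rests on {2:b}
piece 4:d — minimal
minimal pieces: {0:f, 1:a, 4:d}
ways to finish when only these pieces remain (= sum over removing one remaining piece with nothing left below it):
  1 left: {3}→1  {4}→1
  2 left: {2,3}→1  {3,4}→2
  3 left: {0,2,3}→1  {1,2,3}→1  {2,3,4}→3
  placing 0:f first → 4 extensions
  placing 1:a first → 4 extensions
  placing 4:d first → 2 extensions
total linear extensions = 10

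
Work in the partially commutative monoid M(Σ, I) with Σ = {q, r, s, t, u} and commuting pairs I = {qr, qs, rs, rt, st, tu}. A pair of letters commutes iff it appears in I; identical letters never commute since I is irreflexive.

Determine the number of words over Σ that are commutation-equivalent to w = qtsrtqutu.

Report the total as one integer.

drop 0:q onto floor
drop 1:t onto {0:q}
drop 2:s onto floor
drop 3:r onto floor
drop 4:t onto {1:t}
drop 5:q onto {4:t}
drop 6:u onto {2:s, 3:r, 5:q}
drop 7:t onto {5:q}
drop 8:u onto {6:u}
ground layer = {0:q, 2:s, 3:r}
drop-orders for the pieces not yet dropped (sum over which currently-grounded one goes next):
  1 to go: {7} 1  {8} 1
  2 to go: {6,8} 1  {7,8} 2
  3 to go: {2,6,8} 1  {3,6,8} 1  {6,7,8} 3
  4 to go: {2,3,6,8} 2  {2,6,7,8} 4  {3,6,7,8} 4  {5,6,7,8} 3
  5 to go: {2,3,6,7,8} 10  {2,5,6,7,8} 7  {3,5,6,7,8} 7  {4,5,6,7,8} 3
  6 to go: {1,4,5,6,7,8} 3  {2,3,5,6,7,8} 24  {2,4,5,6,7,8} 10  {3,4,5,6,7,8} 10
  7 to go: {0,1,4,5,6,7,8} 3  {1,2,4,5,6,7,8} 13  {1,3,4,5,6,7,8} 13  {2,3,4,5,6,7,8} 44
  if 0:q drops first: 70 orders
  if 2:s drops first: 16 orders
  if 3:r drops first: 16 orders
heap linearizations: 102

102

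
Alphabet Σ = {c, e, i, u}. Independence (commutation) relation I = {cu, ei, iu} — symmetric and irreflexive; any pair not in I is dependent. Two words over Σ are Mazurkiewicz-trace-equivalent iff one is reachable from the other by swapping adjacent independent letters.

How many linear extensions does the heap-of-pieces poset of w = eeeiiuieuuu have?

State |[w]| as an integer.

0(e) covers ∅
1(e) covers 0:e
2(e) covers 1:e
3(i) covers ∅
4(i) covers 3:i
5(u) covers 2:e
6(i) covers 4:i
7(e) covers 5:u
8(u) covers 7:e
9(u) covers 8:u
10(u) covers 9:u
floor of heap: 0:e, 3:i
completions by unplaced set U, small U first (add the entries for U minus each lowest piece of U):
  |U|=1: {6}:1  {10}:1
  |U|=2: {4,6}:1  {6,10}:2  {9,10}:1
  |U|=3: {3,4,6}:1  {4,6,10}:3  {6,9,10}:3  {8,9,10}:1
  |U|=4: {3,4,6,10}:4  {4,6,9,10}:6  {6,8,9,10}:4  {7,8,9,10}:1
  |U|=5: {3,4,6,9,10}:10  {4,6,8,9,10}:10  {5,7,8,9,10}:1  {6,7,8,9,10}:5
  |U|=6: {2,5,7,8,9,10}:1  {3,4,6,8,9,10}:20  {4,6,7,8,9,10}:15  {5,6,7,8,9,10}:6
  |U|=7: {1,2,5,7,8,9,10}:1  {2,5,6,7,8,9,10}:7  {3,4,6,7,8,9,10}:35  {4,5,6,7,8,9,10}:21
  |U|=8: {0,1,2,5,7,8,9,10}:1  {1,2,5,6,7,8,9,10}:8  {2,4,5,6,7,8,9,10}:28  {3,4,5,6,7,8,9,10}:56
  |U|=9: {0,1,2,5,6,7,8,9,10}:9  {1,2,4,5,6,7,8,9,10}:36  {2,3,4,5,6,7,8,9,10}:84
  start at 0(e): 120
  start at 3(i): 45
sum over floor = 165

165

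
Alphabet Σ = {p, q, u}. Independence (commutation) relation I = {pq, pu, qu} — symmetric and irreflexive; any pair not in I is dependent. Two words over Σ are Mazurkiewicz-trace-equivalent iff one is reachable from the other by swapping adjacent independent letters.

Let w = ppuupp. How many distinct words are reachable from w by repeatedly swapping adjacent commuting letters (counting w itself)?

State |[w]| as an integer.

piece 0:p — minimal
piece 1:p rests on {0:p}
piece 2:u — minimal
piece 3:u rests on {2:u}
piece 4:p rests on {1:p}
piece 5:p rests on {4:p}
minimal pieces: {0:p, 2:u}
ways to finish when only these pieces remain (= sum over removing one remaining piece with nothing left below it):
  1 left: {3}→1  {5}→1
  2 left: {2,3}→1  {3,5}→2  {4,5}→1
  3 left: {1,4,5}→1  {2,3,5}→3  {3,4,5}→3
  4 left: {0,1,4,5}→1  {1,3,4,5}→4  {2,3,4,5}→6
  placing 0:p first → 10 extensions
  placing 2:u first → 5 extensions
total linear extensions = 15

15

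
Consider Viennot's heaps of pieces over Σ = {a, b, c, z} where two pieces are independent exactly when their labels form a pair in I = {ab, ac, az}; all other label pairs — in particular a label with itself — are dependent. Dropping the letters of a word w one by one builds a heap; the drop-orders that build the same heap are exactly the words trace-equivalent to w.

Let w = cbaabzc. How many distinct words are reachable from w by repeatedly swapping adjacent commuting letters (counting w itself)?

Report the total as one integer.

drop 0:c onto floor
drop 1:b onto {0:c}
drop 2:a onto floor
drop 3:a onto {2:a}
drop 4:b onto {1:b}
drop 5:z onto {4:b}
drop 6:c onto {5:z}
ground layer = {0:c, 2:a}
drop-orders for the pieces not yet dropped (sum over which currently-grounded one goes next):
  1 to go: {3} 1  {6} 1
  2 to go: {2,3} 1  {3,6} 2  {5,6} 1
  3 to go: {2,3,6} 3  {3,5,6} 3  {4,5,6} 1
  4 to go: {1,4,5,6} 1  {2,3,5,6} 6  {3,4,5,6} 4
  5 to go: {0,1,4,5,6} 1  {1,3,4,5,6} 5  {2,3,4,5,6} 10
  if 0:c drops first: 15 orders
  if 2:a drops first: 6 orders
heap linearizations: 21

21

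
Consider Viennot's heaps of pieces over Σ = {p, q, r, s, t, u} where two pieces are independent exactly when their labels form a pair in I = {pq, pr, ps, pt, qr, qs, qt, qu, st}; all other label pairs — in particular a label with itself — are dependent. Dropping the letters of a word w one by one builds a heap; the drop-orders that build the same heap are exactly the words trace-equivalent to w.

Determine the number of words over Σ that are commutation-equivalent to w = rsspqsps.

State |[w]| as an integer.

piece 0:r — minimal
piece 1:s rests on {0:r}
piece 2:s rests on {1:s}
piece 3:p — minimal
piece 4:q — minimal
piece 5:s rests on {2:s}
piece 6:p rests on {3:p}
piece 7:s rests on {5:s}
minimal pieces: {0:r, 3:p, 4:q}
ways to finish when only these pieces remain (= sum over removing one remaining piece with nothing left below it):
  1 left: {4}→1  {6}→1  {7}→1
  2 left: {3,6}→1  {4,6}→2  {4,7}→2  {5,7}→1  {6,7}→2
  3 left: {2,5,7}→1  {3,4,6}→3  {3,6,7}→3  {4,5,7}→3  {4,6,7}→6  {5,6,7}→3
  4 left: {1,2,5,7}→1  {2,4,5,7}→4  {2,5,6,7}→4  {3,4,6,7}→12  {3,5,6,7}→6  {4,5,6,7}→12
  5 left: {0,1,2,5,7}→1  {1,2,4,5,7}→5  {1,2,5,6,7}→5  {2,3,5,6,7}→10  {2,4,5,6,7}→20  {3,4,5,6,7}→30
  6 left: {0,1,2,4,5,7}→6  {0,1,2,5,6,7}→6  {1,2,3,5,6,7}→15  {1,2,4,5,6,7}→30  {2,3,4,5,6,7}→60
  placing 0:r first → 105 extensions
  placing 3:p first → 42 extensions
  placing 4:q first → 21 extensions
total linear extensions = 168

168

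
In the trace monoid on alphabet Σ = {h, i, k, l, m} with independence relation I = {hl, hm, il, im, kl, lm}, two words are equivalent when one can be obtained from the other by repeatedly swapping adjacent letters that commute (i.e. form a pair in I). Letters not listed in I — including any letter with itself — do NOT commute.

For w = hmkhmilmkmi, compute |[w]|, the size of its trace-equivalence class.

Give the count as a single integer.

264

piece 0:h — minimal
piece 1:m — minimal
piece 2:k rests on {0:h, 1:m}
piece 3:h rests on {2:k}
piece 4:m rests on {2:k}
piece 5:i rests on {3:h}
piece 6:l — minimal
piece 7:m rests on {4:m}
piece 8:k rests on {5:i, 7:m}
piece 9:m rests on {8:k}
piece 10:i rests on {8:k}
minimal pieces: {0:h, 1:m, 6:l}
ways to finish when only these pieces remain (= sum over removing one remaining piece with nothing left below it):
  1 left: {6}→1  {9}→1  {10}→1
  2 left: {6,9}→2  {6,10}→2  {9,10}→2
  3 left: {6,9,10}→6  {8,9,10}→2
  4 left: {5,8,9,10}→2  {6,8,9,10}→8  {7,8,9,10}→2
  5 left: {3,5,8,9,10}→2  {4,7,8,9,10}→2  {5,6,8,9,10}→10  {5,7,8,9,10}→4  {6,7,8,9,10}→10
  6 left: {3,5,6,8,9,10}→12  {3,5,7,8,9,10}→6  {4,5,7,8,9,10}→6  {4,6,7,8,9,10}→12  {5,6,7,8,9,10}→24
  7 left: {3,4,5,7,8,9,10}→12  {3,5,6,7,8,9,10}→42  {4,5,6,7,8,9,10}→42
  8 left: {2,3,4,5,7,8,9,10}→12  {3,4,5,6,7,8,9,10}→96
  9 left: {0,2,3,4,5,7,8,9,10}→12  {1,2,3,4,5,7,8,9,10}→12  {2,3,4,5,6,7,8,9,10}→108
  placing 0:h first → 120 extensions
  placing 1:m first → 120 extensions
  placing 6:l first → 24 extensions
total linear extensions = 264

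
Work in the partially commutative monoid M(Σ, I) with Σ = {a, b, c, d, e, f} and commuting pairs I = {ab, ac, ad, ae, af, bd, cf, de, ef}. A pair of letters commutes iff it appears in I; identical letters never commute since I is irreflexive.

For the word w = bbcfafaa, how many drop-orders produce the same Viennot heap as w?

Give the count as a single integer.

drop 0:b onto floor
drop 1:b onto {0:b}
drop 2:c onto {1:b}
drop 3:f onto {1:b}
drop 4:a onto floor
drop 5:f onto {3:f}
drop 6:a onto {4:a}
drop 7:a onto {6:a}
ground layer = {0:b, 4:a}
drop-orders for the pieces not yet dropped (sum over which currently-grounded one goes next):
  1 to go: {2} 1  {5} 1  {7} 1
  2 to go: {2,5} 2  {2,7} 2  {3,5} 1  {5,7} 2  {6,7} 1
  3 to go: {2,3,5} 3  {2,5,7} 6  {2,6,7} 3  {3,5,7} 3  {4,6,7} 1  {5,6,7} 3
  4 to go: {1,2,3,5} 3  {2,3,5,7} 12  {2,4,6,7} 4  {2,5,6,7} 12  {3,5,6,7} 6  {4,5,6,7} 4
  5 to go: {0,1,2,3,5} 3  {1,2,3,5,7} 15  {2,3,5,6,7} 30  {2,4,5,6,7} 20  {3,4,5,6,7} 10
  6 to go: {0,1,2,3,5,7} 18  {1,2,3,5,6,7} 45  {2,3,4,5,6,7} 60
  if 0:b drops first: 105 orders
  if 4:a drops first: 63 orders
heap linearizations: 168

168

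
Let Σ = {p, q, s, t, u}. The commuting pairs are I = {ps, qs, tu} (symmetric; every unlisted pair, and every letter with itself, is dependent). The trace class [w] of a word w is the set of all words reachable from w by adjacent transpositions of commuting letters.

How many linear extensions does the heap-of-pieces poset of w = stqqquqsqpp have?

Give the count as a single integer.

0(s) covers ∅
1(t) covers 0:s
2(q) covers 1:t
3(q) covers 2:q
4(q) covers 3:q
5(u) covers 4:q
6(q) covers 5:u
7(s) covers 5:u
8(q) covers 6:q
9(p) covers 8:q
10(p) covers 9:p
floor of heap: 0:s
completions by unplaced set U, small U first (add the entries for U minus each lowest piece of U):
  |U|=1: {7}:1  {10}:1
  |U|=2: {7,10}:2  {9,10}:1
  |U|=3: {7,9,10}:3  {8,9,10}:1
  |U|=4: {6,8,9,10}:1  {7,8,9,10}:4
  |U|=5: {6,7,8,9,10}:5
  |U|=6: {5,6,7,8,9,10}:5
  |U|=7: {4,5,6,7,8,9,10}:5
  |U|=8: {3,4,5,6,7,8,9,10}:5
  |U|=9: {2,3,4,5,6,7,8,9,10}:5
  start at 0(s): 5

5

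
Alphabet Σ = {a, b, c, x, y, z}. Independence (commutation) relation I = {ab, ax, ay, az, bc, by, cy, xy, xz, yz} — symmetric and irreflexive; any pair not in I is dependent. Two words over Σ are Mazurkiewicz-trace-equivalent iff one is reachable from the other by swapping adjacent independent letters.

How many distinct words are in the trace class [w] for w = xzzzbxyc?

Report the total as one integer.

0(x) covers ∅
1(z) covers ∅
2(z) covers 1:z
3(z) covers 2:z
4(b) covers 0:x, 3:z
5(x) covers 4:b
6(y) covers ∅
7(c) covers 5:x
floor of heap: 0:x, 1:z, 6:y
completions by unplaced set U, small U first (add the entries for U minus each lowest piece of U):
  |U|=1: {6}:1  {7}:1
  |U|=2: {5,7}:1  {6,7}:2
  |U|=3: {4,5,7}:1  {5,6,7}:3
  |U|=4: {0,4,5,7}:1  {3,4,5,7}:1  {4,5,6,7}:4
  |U|=5: {0,3,4,5,7}:2  {0,4,5,6,7}:5  {2,3,4,5,7}:1  {3,4,5,6,7}:5
  |U|=6: {0,2,3,4,5,7}:3  {0,3,4,5,6,7}:12  {1,2,3,4,5,7}:1  {2,3,4,5,6,7}:6
  start at 0(x): 7
  start at 1(z): 21
  start at 6(y): 4
sum over floor = 32

32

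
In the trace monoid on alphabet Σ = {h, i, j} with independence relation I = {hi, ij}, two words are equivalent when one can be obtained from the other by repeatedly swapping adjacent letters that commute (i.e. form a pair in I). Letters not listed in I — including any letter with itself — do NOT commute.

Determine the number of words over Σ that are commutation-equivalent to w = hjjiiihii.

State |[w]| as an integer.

piece 0:h — minimal
piece 1:j rests on {0:h}
piece 2:j rests on {1:j}
piece 3:i — minimal
piece 4:i rests on {3:i}
piece 5:i rests on {4:i}
piece 6:h rests on {2:j}
piece 7:i rests on {5:i}
piece 8:i rests on {7:i}
minimal pieces: {0:h, 3:i}
ways to finish when only these pieces remain (= sum over removing one remaining piece with nothing left below it):
  1 left: {6}→1  {8}→1
  2 left: {2,6}→1  {6,8}→2  {7,8}→1
  3 left: {1,2,6}→1  {2,6,8}→3  {5,7,8}→1  {6,7,8}→3
  4 left: {0,1,2,6}→1  {1,2,6,8}→4  {2,6,7,8}→6  {4,5,7,8}→1  {5,6,7,8}→4
  5 left: {0,1,2,6,8}→5  {1,2,6,7,8}→10  {2,5,6,7,8}→10  {3,4,5,7,8}→1  {4,5,6,7,8}→5
  6 left: {0,1,2,6,7,8}→15  {1,2,5,6,7,8}→20  {2,4,5,6,7,8}→15  {3,4,5,6,7,8}→6
  7 left: {0,1,2,5,6,7,8}→35  {1,2,4,5,6,7,8}→35  {2,3,4,5,6,7,8}→21
  placing 0:h first → 56 extensions
  placing 3:i first → 70 extensions
total linear extensions = 126

126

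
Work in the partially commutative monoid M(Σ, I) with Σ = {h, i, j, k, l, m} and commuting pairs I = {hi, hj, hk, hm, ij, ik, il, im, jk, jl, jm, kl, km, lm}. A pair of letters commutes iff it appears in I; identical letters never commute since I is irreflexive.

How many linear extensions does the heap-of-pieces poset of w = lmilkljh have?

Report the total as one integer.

0(l) covers ∅
1(m) covers ∅
2(i) covers ∅
3(l) covers 0:l
4(k) covers ∅
5(l) covers 3:l
6(j) covers ∅
7(h) covers 5:l
floor of heap: 0:l, 1:m, 2:i, 4:k, 6:j
completions by unplaced set U, small U first (add the entries for U minus each lowest piece of U):
  |U|=1: {1}:1  {2}:1  {4}:1  {6}:1  {7}:1
  |U|=2: {1,2}:2  {1,4}:2  {1,6}:2  {1,7}:2  {2,4}:2  {2,6}:2  {2,7}:2  {4,6}:2  {4,7}:2  {5,7}:1  {6,7}:2
  |U|=3: {1,2,4}:6  {1,2,6}:6  {1,2,7}:6  {1,4,6}:6  {1,4,7}:6  {1,5,7}:3  {1,6,7}:6  {2,4,6}:6  {2,4,7}:6  {2,5,7}:3  {2,6,7}:6  {3,5,7}:1  {4,5,7}:3  {4,6,7}:6  {5,6,7}:3
  |U|=4: {0,3,5,7}:1  {1,2,4,6}:24  {1,2,4,7}:24  {1,2,5,7}:12  {1,2,6,7}:24  {1,3,5,7}:4  {1,4,5,7}:12  {1,4,6,7}:24  {1,5,6,7}:12  {2,3,5,7}:4  {2,4,5,7}:12  {2,4,6,7}:24  {2,5,6,7}:12  {3,4,5,7}:4  {3,5,6,7}:4  {4,5,6,7}:12
  |U|=5: {0,1,3,5,7}:5  {0,2,3,5,7}:5  {0,3,4,5,7}:5  {0,3,5,6,7}:5  {1,2,3,5,7}:20  {1,2,4,5,7}:60  {1,2,4,6,7}:120  {1,2,5,6,7}:60  {1,3,4,5,7}:20  {1,3,5,6,7}:20  {1,4,5,6,7}:60  {2,3,4,5,7}:20  {2,3,5,6,7}:20  {2,4,5,6,7}:60  {3,4,5,6,7}:20
  |U|=6: {0,1,2,3,5,7}:30  {0,1,3,4,5,7}:30  {0,1,3,5,6,7}:30  {0,2,3,4,5,7}:30  {0,2,3,5,6,7}:30  {0,3,4,5,6,7}:30  {1,2,3,4,5,7}:120  {1,2,3,5,6,7}:120  {1,2,4,5,6,7}:360  {1,3,4,5,6,7}:120  {2,3,4,5,6,7}:120
  start at 0(l): 840
  start at 1(m): 210
  start at 2(i): 210
  start at 4(k): 210
  start at 6(j): 210
sum over floor = 1680

1680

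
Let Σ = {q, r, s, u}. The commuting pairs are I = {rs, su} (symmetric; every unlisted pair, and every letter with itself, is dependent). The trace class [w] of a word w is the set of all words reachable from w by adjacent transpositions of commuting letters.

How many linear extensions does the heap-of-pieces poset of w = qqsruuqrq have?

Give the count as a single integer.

0(q) covers ∅
1(q) covers 0:q
2(s) covers 1:q
3(r) covers 1:q
4(u) covers 3:r
5(u) covers 4:u
6(q) covers 2:s, 5:u
7(r) covers 6:q
8(q) covers 7:r
floor of heap: 0:q
completions by unplaced set U, small U first (add the entries for U minus each lowest piece of U):
  |U|=1: {8}:1
  |U|=2: {7,8}:1
  |U|=3: {6,7,8}:1
  |U|=4: {2,6,7,8}:1  {5,6,7,8}:1
  |U|=5: {2,5,6,7,8}:2  {4,5,6,7,8}:1
  |U|=6: {2,4,5,6,7,8}:3  {3,4,5,6,7,8}:1
  |U|=7: {2,3,4,5,6,7,8}:4
  start at 0(q): 4

4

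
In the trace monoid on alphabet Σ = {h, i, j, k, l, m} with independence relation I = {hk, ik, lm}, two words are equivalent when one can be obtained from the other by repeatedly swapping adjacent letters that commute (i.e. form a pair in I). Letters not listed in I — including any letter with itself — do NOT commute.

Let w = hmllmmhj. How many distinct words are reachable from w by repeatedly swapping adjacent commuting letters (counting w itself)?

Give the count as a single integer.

#0=h has no predecessor
#1=m depends on [0:h]
#2=l depends on [0:h]
#3=l depends on [2:l]
#4=m depends on [1:m]
#5=m depends on [4:m]
#6=h depends on [3:l, 5:m]
#7=j depends on [6:h]
sources: [0:h]
N(rest) = Σ N(rest − s) over sources s of rest; N(one piece) = 1:
  size 1 → [7]=1
  size 2 → [6,7]=1
  size 3 → [3,6,7]=1  [5,6,7]=1
  size 4 → [2,3,6,7]=1  [3,5,6,7]=2  [4,5,6,7]=1
  size 5 → [1,4,5,6,7]=1  [2,3,5,6,7]=3  [3,4,5,6,7]=3
  size 6 → [1,3,4,5,6,7]=4  [2,3,4,5,6,7]=6
  first=0(h) contributes 10

10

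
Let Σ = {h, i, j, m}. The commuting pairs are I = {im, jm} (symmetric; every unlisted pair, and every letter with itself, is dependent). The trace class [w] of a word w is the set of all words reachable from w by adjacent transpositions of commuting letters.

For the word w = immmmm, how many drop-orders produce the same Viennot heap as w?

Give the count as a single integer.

0(i) covers ∅
1(m) covers ∅
2(m) covers 1:m
3(m) covers 2:m
4(m) covers 3:m
5(m) covers 4:m
floor of heap: 0:i, 1:m
completions by unplaced set U, small U first (add the entries for U minus each lowest piece of U):
  |U|=1: {0}:1  {5}:1
  |U|=2: {0,5}:2  {4,5}:1
  |U|=3: {0,4,5}:3  {3,4,5}:1
  |U|=4: {0,3,4,5}:4  {2,3,4,5}:1
  start at 0(i): 1
  start at 1(m): 5
sum over floor = 6

6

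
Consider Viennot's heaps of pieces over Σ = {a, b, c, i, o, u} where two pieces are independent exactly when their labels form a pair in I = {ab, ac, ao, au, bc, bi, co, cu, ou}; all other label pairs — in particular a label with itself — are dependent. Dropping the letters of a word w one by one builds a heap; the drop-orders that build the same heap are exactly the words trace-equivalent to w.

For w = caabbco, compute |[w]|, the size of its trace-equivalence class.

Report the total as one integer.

210

piece 0:c — minimal
piece 1:a — minimal
piece 2:a rests on {1:a}
piece 3:b — minimal
piece 4:b rests on {3:b}
piece 5:c rests on {0:c}
piece 6:o rests on {4:b}
minimal pieces: {0:c, 1:a, 3:b}
ways to finish when only these pieces remain (= sum over removing one remaining piece with nothing left below it):
  1 left: {2}→1  {5}→1  {6}→1
  2 left: {0,5}→1  {1,2}→1  {2,5}→2  {2,6}→2  {4,6}→1  {5,6}→2
  3 left: {0,2,5}→3  {0,5,6}→3  {1,2,5}→3  {1,2,6}→3  {2,4,6}→3  {2,5,6}→6  {3,4,6}→1  {4,5,6}→3
  4 left: {0,1,2,5}→6  {0,2,5,6}→12  {0,4,5,6}→6  {1,2,4,6}→6  {1,2,5,6}→12  {2,3,4,6}→4  {2,4,5,6}→12  {3,4,5,6}→4
  5 left: {0,1,2,5,6}→30  {0,2,4,5,6}→30  {0,3,4,5,6}→10  {1,2,3,4,6}→10  {1,2,4,5,6}→30  {2,3,4,5,6}→20
  placing 0:c first → 60 extensions
  placing 1:a first → 60 extensions
  placing 3:b first → 90 extensions
total linear extensions = 210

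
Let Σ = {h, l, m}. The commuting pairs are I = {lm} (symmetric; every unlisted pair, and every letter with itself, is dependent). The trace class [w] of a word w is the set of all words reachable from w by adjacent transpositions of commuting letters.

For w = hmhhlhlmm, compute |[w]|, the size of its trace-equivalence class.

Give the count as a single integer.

drop 0:h onto floor
drop 1:m onto {0:h}
drop 2:h onto {1:m}
drop 3:h onto {2:h}
drop 4:l onto {3:h}
drop 5:h onto {4:l}
drop 6:l onto {5:h}
drop 7:m onto {5:h}
drop 8:m onto {7:m}
ground layer = {0:h}
drop-orders for the pieces not yet dropped (sum over which currently-grounded one goes next):
  1 to go: {6} 1  {8} 1
  2 to go: {6,8} 2  {7,8} 1
  3 to go: {6,7,8} 3
  4 to go: {5,6,7,8} 3
  5 to go: {4,5,6,7,8} 3
  6 to go: {3,4,5,6,7,8} 3
  7 to go: {2,3,4,5,6,7,8} 3
  if 0:h drops first: 3 orders

3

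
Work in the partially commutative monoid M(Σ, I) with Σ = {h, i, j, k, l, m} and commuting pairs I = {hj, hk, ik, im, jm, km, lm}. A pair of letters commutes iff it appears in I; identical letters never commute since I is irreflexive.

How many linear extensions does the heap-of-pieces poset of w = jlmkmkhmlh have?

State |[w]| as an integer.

drop 0:j onto floor
drop 1:l onto {0:j}
drop 2:m onto floor
drop 3:k onto {1:l}
drop 4:m onto {2:m}
drop 5:k onto {3:k}
drop 6:h onto {1:l, 4:m}
drop 7:m onto {6:h}
drop 8:l onto {5:k, 6:h}
drop 9:h onto {7:m, 8:l}
ground layer = {0:j, 2:m}
drop-orders for the pieces not yet dropped (sum over which currently-grounded one goes next):
  1 to go: {9} 1
  2 to go: {7,9} 1  {8,9} 1
  3 to go: {5,8,9} 1  {7,8,9} 2
  4 to go: {3,5,8,9} 1  {5,7,8,9} 3  {6,7,8,9} 2
  5 to go: {3,5,7,8,9} 4  {4,6,7,8,9} 2  {5,6,7,8,9} 5
  6 to go: {2,4,6,7,8,9} 2  {3,5,6,7,8,9} 9  {4,5,6,7,8,9} 7
  7 to go: {1,3,5,6,7,8,9} 9  {2,4,5,6,7,8,9} 9  {3,4,5,6,7,8,9} 16
  8 to go: {0,1,3,5,6,7,8,9} 9  {1,3,4,5,6,7,8,9} 25  {2,3,4,5,6,7,8,9} 25
  if 0:j drops first: 50 orders
  if 2:m drops first: 34 orders
heap linearizations: 84

84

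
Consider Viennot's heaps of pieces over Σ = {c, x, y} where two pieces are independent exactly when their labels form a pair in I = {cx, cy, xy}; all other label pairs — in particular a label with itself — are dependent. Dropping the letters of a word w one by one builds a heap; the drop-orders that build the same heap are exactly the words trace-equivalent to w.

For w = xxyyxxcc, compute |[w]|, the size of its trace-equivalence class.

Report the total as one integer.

#0=x has no predecessor
#1=x depends on [0:x]
#2=y has no predecessor
#3=y depends on [2:y]
#4=x depends on [1:x]
#5=x depends on [4:x]
#6=c has no predecessor
#7=c depends on [6:c]
sources: [0:x, 2:y, 6:c]
N(rest) = Σ N(rest − s) over sources s of rest; N(one piece) = 1:
  size 1 → [3]=1  [5]=1  [7]=1
  size 2 → [2,3]=1  [3,5]=2  [3,7]=2  [4,5]=1  [5,7]=2  [6,7]=1
  size 3 → [1,4,5]=1  [2,3,5]=3  [2,3,7]=3  [3,4,5]=3  [3,5,7]=6  [3,6,7]=3  [4,5,7]=3  [5,6,7]=3
  size 4 → [0,1,4,5]=1  [1,3,4,5]=4  [1,4,5,7]=4  [2,3,4,5]=6  [2,3,5,7]=12  [2,3,6,7]=6  [3,4,5,7]=12  [3,5,6,7]=12  [4,5,6,7]=6
  size 5 → [0,1,3,4,5]=5  [0,1,4,5,7]=5  [1,2,3,4,5]=10  [1,3,4,5,7]=20  [1,4,5,6,7]=10  [2,3,4,5,7]=30  [2,3,5,6,7]=30  [3,4,5,6,7]=30
  size 6 → [0,1,2,3,4,5]=15  [0,1,3,4,5,7]=30  [0,1,4,5,6,7]=15  [1,2,3,4,5,7]=60  [1,3,4,5,6,7]=60  [2,3,4,5,6,7]=90
  first=0(x) contributes 210
  first=2(y) contributes 105
  first=6(c) contributes 105
|[w]| = 420

420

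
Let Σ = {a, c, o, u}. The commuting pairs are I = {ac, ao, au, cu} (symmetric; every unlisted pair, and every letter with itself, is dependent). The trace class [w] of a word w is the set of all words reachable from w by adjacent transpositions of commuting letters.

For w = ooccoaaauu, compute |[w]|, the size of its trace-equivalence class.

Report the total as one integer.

120

piece 0:o — minimal
piece 1:o rests on {0:o}
piece 2:c rests on {1:o}
piece 3:c rests on {2:c}
piece 4:o rests on {3:c}
piece 5:a — minimal
piece 6:a rests on {5:a}
piece 7:a rests on {6:a}
piece 8:u rests on {4:o}
piece 9:u rests on {8:u}
minimal pieces: {0:o, 5:a}
ways to finish when only these pieces remain (= sum over removing one remaining piece with nothing left below it):
  1 left: {7}→1  {9}→1
  2 left: {6,7}→1  {7,9}→2  {8,9}→1
  3 left: {4,8,9}→1  {5,6,7}→1  {6,7,9}→3  {7,8,9}→3
  4 left: {3,4,8,9}→1  {4,7,8,9}→4  {5,6,7,9}→4  {6,7,8,9}→6
  5 left: {2,3,4,8,9}→1  {3,4,7,8,9}→5  {4,6,7,8,9}→10  {5,6,7,8,9}→10
  6 left: {1,2,3,4,8,9}→1  {2,3,4,7,8,9}→6  {3,4,6,7,8,9}→15  {4,5,6,7,8,9}→20
  7 left: {0,1,2,3,4,8,9}→1  {1,2,3,4,7,8,9}→7  {2,3,4,6,7,8,9}→21  {3,4,5,6,7,8,9}→35
  8 left: {0,1,2,3,4,7,8,9}→8  {1,2,3,4,6,7,8,9}→28  {2,3,4,5,6,7,8,9}→56
  placing 0:o first → 84 extensions
  placing 5:a first → 36 extensions
total linear extensions = 120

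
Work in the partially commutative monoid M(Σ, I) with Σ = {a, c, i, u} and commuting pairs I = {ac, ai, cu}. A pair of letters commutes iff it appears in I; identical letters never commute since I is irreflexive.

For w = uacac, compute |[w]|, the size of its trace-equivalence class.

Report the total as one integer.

10

0(u) covers ∅
1(a) covers 0:u
2(c) covers ∅
3(a) covers 1:a
4(c) covers 2:c
floor of heap: 0:u, 2:c
completions by unplaced set U, small U first (add the entries for U minus each lowest piece of U):
  |U|=1: {3}:1  {4}:1
  |U|=2: {1,3}:1  {2,4}:1  {3,4}:2
  |U|=3: {0,1,3}:1  {1,3,4}:3  {2,3,4}:3
  start at 0(u): 6
  start at 2(c): 4
sum over floor = 10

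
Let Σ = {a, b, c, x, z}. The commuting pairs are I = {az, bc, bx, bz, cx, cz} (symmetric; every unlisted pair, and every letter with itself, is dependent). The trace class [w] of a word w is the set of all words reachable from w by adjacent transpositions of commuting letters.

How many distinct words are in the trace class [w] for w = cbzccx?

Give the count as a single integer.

60

#0=c has no predecessor
#1=b has no predecessor
#2=z has no predecessor
#3=c depends on [0:c]
#4=c depends on [3:c]
#5=x depends on [2:z]
sources: [0:c, 1:b, 2:z]
N(rest) = Σ N(rest − s) over sources s of rest; N(one piece) = 1:
  size 1 → [1]=1  [4]=1  [5]=1
  size 2 → [1,4]=2  [1,5]=2  [2,5]=1  [3,4]=1  [4,5]=2
  size 3 → [0,3,4]=1  [1,2,5]=3  [1,3,4]=3  [1,4,5]=6  [2,4,5]=3  [3,4,5]=3
  size 4 → [0,1,3,4]=4  [0,3,4,5]=4  [1,2,4,5]=12  [1,3,4,5]=12  [2,3,4,5]=6
  first=0(c) contributes 30
  first=1(b) contributes 10
  first=2(z) contributes 20
|[w]| = 60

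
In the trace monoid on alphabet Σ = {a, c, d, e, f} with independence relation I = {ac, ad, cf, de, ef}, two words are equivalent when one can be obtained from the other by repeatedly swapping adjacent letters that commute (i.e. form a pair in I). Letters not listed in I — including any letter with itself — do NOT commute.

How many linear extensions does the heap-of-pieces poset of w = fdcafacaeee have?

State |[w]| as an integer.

piece 0:f — minimal
piece 1:d rests on {0:f}
piece 2:c rests on {1:d}
piece 3:a rests on {0:f}
piece 4:f rests on {1:d, 3:a}
piece 5:a rests on {4:f}
piece 6:c rests on {2:c}
piece 7:a rests on {5:a}
piece 8:e rests on {6:c, 7:a}
piece 9:e rests on {8:e}
piece 10:e rests on {9:e}
minimal pieces: {0:f}
ways to finish when only these pieces remain (= sum over removing one remaining piece with nothing left below it):
  1 left: {10}→1
  2 left: {9,10}→1
  3 left: {8,9,10}→1
  4 left: {6,8,9,10}→1  {7,8,9,10}→1
  5 left: {2,6,8,9,10}→1  {5,7,8,9,10}→1  {6,7,8,9,10}→2
  6 left: {2,6,7,8,9,10}→3  {4,5,7,8,9,10}→1  {5,6,7,8,9,10}→3
  7 left: {2,5,6,7,8,9,10}→6  {3,4,5,7,8,9,10}→1  {4,5,6,7,8,9,10}→4
  8 left: {2,4,5,6,7,8,9,10}→10  {3,4,5,6,7,8,9,10}→5
  9 left: {1,2,4,5,6,7,8,9,10}→10  {2,3,4,5,6,7,8,9,10}→15
  placing 0:f first → 25 extensions

25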